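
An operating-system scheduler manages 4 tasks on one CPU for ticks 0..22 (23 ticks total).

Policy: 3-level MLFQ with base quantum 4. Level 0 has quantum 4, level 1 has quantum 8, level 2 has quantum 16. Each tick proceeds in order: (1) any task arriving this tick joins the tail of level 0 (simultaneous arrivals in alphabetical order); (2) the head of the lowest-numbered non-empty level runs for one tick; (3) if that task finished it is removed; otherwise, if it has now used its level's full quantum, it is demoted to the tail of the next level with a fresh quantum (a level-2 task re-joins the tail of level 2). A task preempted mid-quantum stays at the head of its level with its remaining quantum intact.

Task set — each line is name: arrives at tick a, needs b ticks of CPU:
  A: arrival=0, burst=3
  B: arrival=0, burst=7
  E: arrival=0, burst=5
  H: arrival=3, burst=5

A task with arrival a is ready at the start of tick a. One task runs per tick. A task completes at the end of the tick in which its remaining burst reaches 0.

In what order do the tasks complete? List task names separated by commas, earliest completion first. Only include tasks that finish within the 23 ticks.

t=0: L0/L1/L2 = ABE/-/- → run A
t=1: L0/L1/L2 = ABE/-/- → run A
t=2: L0/L1/L2 = ABE/-/- → run A
t=3: L0/L1/L2 = BEH/-/- → run B
t=4: L0/L1/L2 = BEH/-/- → run B
t=5: L0/L1/L2 = BEH/-/- → run B
t=6: L0/L1/L2 = BEH/-/- → run B
t=7: L0/L1/L2 = EH/B/- → run E
t=8: L0/L1/L2 = EH/B/- → run E
t=9: L0/L1/L2 = EH/B/- → run E
t=10: L0/L1/L2 = EH/B/- → run E
t=11: L0/L1/L2 = H/BE/- → run H
t=12: L0/L1/L2 = H/BE/- → run H
t=13: L0/L1/L2 = H/BE/- → run H
t=14: L0/L1/L2 = H/BE/- → run H
t=15: L0/L1/L2 = -/BEH/- → run B
t=16: L0/L1/L2 = -/BEH/- → run B
t=17: L0/L1/L2 = -/BEH/- → run B
t=18: L0/L1/L2 = -/EH/- → run E
t=19: L0/L1/L2 = -/H/- → run H
t=20: (idle)
t=21: (idle)
t=22: (idle)

completion order = A, B, E, H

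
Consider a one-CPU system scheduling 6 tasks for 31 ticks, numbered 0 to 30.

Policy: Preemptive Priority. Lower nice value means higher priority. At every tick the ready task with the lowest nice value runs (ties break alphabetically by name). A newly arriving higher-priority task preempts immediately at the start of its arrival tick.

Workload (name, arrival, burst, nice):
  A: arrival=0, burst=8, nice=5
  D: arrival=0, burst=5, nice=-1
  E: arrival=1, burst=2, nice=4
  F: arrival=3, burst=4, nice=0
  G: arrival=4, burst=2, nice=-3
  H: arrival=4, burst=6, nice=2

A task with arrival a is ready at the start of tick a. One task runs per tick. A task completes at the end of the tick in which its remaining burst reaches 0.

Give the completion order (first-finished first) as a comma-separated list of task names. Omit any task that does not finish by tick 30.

t=0: ready={A,D} → run D
t=1: ready={A,D,E} → run D
t=2: ready={A,D,E} → run D
t=3: ready={A,D,E,F} → run D
t=4: ready={A,D,E,F,G,H} → run G
t=5: ready={A,D,E,F,G,H} → run G
t=6: ready={A,D,E,F,H} → run D
t=7: ready={A,E,F,H} → run F
t=8: ready={A,E,F,H} → run F
t=9: ready={A,E,F,H} → run F
t=10: ready={A,E,F,H} → run F
t=11: ready={A,E,H} → run H
t=12: ready={A,E,H} → run H
t=13: ready={A,E,H} → run H
t=14: ready={A,E,H} → run H
t=15: ready={A,E,H} → run H
t=16: ready={A,E,H} → run H
t=17: ready={A,E} → run E
t=18: ready={A,E} → run E
t=19: ready={A} → run A
t=20: ready={A} → run A
t=21: ready={A} → run A
t=22: ready={A} → run A
t=23: ready={A} → run A
t=24: ready={A} → run A
t=25: ready={A} → run A
t=26: ready={A} → run A
t=27: (idle)
t=28: (idle)
t=29: (idle)
t=30: (idle)

completion order = G, D, F, H, E, A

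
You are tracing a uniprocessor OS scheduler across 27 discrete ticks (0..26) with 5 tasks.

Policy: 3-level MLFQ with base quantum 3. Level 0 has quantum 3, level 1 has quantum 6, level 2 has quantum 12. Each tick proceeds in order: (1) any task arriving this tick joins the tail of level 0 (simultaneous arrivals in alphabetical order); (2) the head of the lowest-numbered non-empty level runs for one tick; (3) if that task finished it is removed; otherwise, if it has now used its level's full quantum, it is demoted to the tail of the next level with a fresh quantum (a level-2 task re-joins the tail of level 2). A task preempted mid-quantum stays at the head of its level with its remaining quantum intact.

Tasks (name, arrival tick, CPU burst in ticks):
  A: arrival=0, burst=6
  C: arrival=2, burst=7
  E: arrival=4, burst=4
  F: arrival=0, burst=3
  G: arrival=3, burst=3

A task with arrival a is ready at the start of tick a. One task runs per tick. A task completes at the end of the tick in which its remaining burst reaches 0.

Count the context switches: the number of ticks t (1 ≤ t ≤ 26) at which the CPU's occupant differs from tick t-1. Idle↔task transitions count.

context switches = 8

t=0: L0/L1/L2 = AF/-/- → run A
t=1: L0/L1/L2 = AF/-/- → run A
t=2: L0/L1/L2 = AFC/-/- → run A
t=3: L0/L1/L2 = FCG/A/- → run F
t=4: L0/L1/L2 = FCGE/A/- → run F
t=5: L0/L1/L2 = FCGE/A/- → run F
t=6: L0/L1/L2 = CGE/A/- → run C
t=7: L0/L1/L2 = CGE/A/- → run C
t=8: L0/L1/L2 = CGE/A/- → run C
t=9: L0/L1/L2 = GE/AC/- → run G
t=10: L0/L1/L2 = GE/AC/- → run G
t=11: L0/L1/L2 = GE/AC/- → run G
t=12: L0/L1/L2 = E/AC/- → run E
t=13: L0/L1/L2 = E/AC/- → run E
t=14: L0/L1/L2 = E/AC/- → run E
t=15: L0/L1/L2 = -/ACE/- → run A
t=16: L0/L1/L2 = -/ACE/- → run A
t=17: L0/L1/L2 = -/ACE/- → run A
t=18: L0/L1/L2 = -/CE/- → run C
t=19: L0/L1/L2 = -/CE/- → run C
t=20: L0/L1/L2 = -/CE/- → run C
t=21: L0/L1/L2 = -/CE/- → run C
t=22: L0/L1/L2 = -/E/- → run E
t=23: (idle)
t=24: (idle)
t=25: (idle)
t=26: (idle)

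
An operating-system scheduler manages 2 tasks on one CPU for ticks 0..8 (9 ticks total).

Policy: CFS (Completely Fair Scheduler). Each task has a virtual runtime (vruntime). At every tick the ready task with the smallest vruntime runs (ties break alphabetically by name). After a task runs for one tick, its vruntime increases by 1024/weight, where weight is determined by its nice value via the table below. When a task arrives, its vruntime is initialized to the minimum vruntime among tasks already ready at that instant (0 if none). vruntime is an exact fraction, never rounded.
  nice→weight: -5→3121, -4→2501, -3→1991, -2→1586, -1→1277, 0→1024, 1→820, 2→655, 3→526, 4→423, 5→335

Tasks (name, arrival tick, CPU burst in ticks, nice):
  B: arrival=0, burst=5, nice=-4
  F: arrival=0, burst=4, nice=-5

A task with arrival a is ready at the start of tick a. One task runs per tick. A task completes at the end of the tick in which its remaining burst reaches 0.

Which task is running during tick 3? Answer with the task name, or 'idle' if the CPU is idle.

running at tick 3 = B

t=0: vr[B=0 F=0] → run B
t=1: vr[B=1024/2501 F=0] → run F
t=2: vr[B=1024/2501 F=1024/3121] → run F
t=3: vr[B=1024/2501 F=2048/3121] → run B
t=4: vr[B=2048/2501 F=2048/3121] → run F
t=5: vr[B=2048/2501 F=3072/3121] → run B
t=6: vr[B=3072/2501 F=3072/3121] → run F
t=7: vr[B=3072/2501] → run B
t=8: vr[B=4096/2501] → run B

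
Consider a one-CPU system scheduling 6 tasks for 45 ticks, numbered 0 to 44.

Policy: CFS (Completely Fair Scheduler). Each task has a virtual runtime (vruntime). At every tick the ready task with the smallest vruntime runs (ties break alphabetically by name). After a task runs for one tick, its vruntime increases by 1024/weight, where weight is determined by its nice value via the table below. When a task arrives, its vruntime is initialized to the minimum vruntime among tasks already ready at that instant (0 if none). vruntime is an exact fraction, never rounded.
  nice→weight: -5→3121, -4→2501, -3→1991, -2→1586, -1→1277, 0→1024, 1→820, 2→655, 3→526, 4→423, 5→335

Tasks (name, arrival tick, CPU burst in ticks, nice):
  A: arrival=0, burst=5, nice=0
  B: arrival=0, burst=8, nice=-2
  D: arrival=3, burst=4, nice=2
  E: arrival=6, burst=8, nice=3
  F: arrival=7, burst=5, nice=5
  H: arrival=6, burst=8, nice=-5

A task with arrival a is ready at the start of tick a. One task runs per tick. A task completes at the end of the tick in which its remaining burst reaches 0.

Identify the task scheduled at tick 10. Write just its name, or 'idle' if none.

t=0: vr[A=0 B=0] → run A
t=1: vr[A=1 B=0] → run B
t=2: vr[A=1 B=512/793] → run B
t=3: vr[A=1 B=1024/793 D=1] → run A
t=4: vr[A=2 B=1024/793 D=1] → run D
t=5: vr[A=2 B=1024/793 D=1679/655] → run B
t=6: vr[A=2 B=1536/793 D=1679/655 E=1536/793 H=1536/793] → run B
t=7: vr[A=2 B=2048/793 D=1679/655 E=1536/793 F=1536/793 H=1536/793] → run E
t=8: vr[A=2 B=2048/793 D=1679/655 E=809984/208559 F=1536/793 H=1536/793] → run F
t=9: vr[A=2 B=2048/793 D=1679/655 E=809984/208559 F=1326592/265655 H=1536/793] → run H
t=10: vr[A=2 B=2048/793 D=1679/655 E=809984/208559 F=1326592/265655 H=5605888/2474953] → run A
t=11: vr[A=3 B=2048/793 D=1679/655 E=809984/208559 F=1326592/265655 H=5605888/2474953] → run H
t=12: vr[A=3 B=2048/793 D=1679/655 E=809984/208559 F=1326592/265655 H=6417920/2474953] → run D
t=13: vr[A=3 B=2048/793 D=2703/655 E=809984/208559 F=1326592/265655 H=6417920/2474953] → run B
t=14: vr[A=3 B=2560/793 D=2703/655 E=809984/208559 F=1326592/265655 H=6417920/2474953] → run H
t=15: vr[A=3 B=2560/793 D=2703/655 E=809984/208559 F=1326592/265655 H=7229952/2474953] → run H
t=16: vr[A=3 B=2560/793 D=2703/655 E=809984/208559 F=1326592/265655 H=8041984/2474953] → run A
t=17: vr[A=4 B=2560/793 D=2703/655 E=809984/208559 F=1326592/265655 H=8041984/2474953] → run B
t=18: vr[A=4 B=3072/793 D=2703/655 E=809984/208559 F=1326592/265655 H=8041984/2474953] → run H
t=19: vr[A=4 B=3072/793 D=2703/655 E=809984/208559 F=1326592/265655 H=8854016/2474953] → run H
t=20: vr[A=4 B=3072/793 D=2703/655 E=809984/208559 F=1326592/265655 H=9666048/2474953] → run B
t=21: vr[A=4 B=3584/793 D=2703/655 E=809984/208559 F=1326592/265655 H=9666048/2474953] → run E
t=22: vr[A=4 B=3584/793 D=2703/655 E=1216000/208559 F=1326592/265655 H=9666048/2474953] → run H
t=23: vr[A=4 B=3584/793 D=2703/655 E=1216000/208559 F=1326592/265655 H=10478080/2474953] → run A
t=24: vr[B=3584/793 D=2703/655 E=1216000/208559 F=1326592/265655 H=10478080/2474953] → run D
t=25: vr[B=3584/793 D=3727/655 E=1216000/208559 F=1326592/265655 H=10478080/2474953] → run H
t=26: vr[B=3584/793 D=3727/655 E=1216000/208559 F=1326592/265655] → run B
t=27: vr[D=3727/655 E=1216000/208559 F=1326592/265655] → run F
t=28: vr[D=3727/655 E=1216000/208559 F=2138624/265655] → run D
t=29: vr[E=1216000/208559 F=2138624/265655] → run E
t=30: vr[E=1622016/208559 F=2138624/265655] → run E
t=31: vr[E=2028032/208559 F=2138624/265655] → run F
t=32: vr[E=2028032/208559 F=2950656/265655] → run E
t=33: vr[E=2434048/208559 F=2950656/265655] → run F
t=34: vr[E=2434048/208559 F=3762688/265655] → run E
t=35: vr[E=2840064/208559 F=3762688/265655] → run E
t=36: vr[E=3246080/208559 F=3762688/265655] → run F
t=37: vr[E=3246080/208559] → run E
t=38: (idle)
t=39: (idle)
t=40: (idle)
t=41: (idle)
t=42: (idle)
t=43: (idle)
t=44: (idle)

running at tick 10 = A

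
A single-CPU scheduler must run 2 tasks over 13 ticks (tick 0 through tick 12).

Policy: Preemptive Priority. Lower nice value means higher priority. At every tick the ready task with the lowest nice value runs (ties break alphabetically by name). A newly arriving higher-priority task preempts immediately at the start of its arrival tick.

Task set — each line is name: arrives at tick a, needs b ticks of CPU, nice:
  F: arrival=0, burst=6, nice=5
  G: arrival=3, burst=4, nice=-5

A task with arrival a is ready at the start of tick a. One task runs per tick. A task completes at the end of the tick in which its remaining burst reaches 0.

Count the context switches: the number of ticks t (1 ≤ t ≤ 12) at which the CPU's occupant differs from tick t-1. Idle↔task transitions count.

context switches = 3

t=0: ready={F} → run F
t=1: ready={F} → run F
t=2: ready={F} → run F
t=3: ready={F,G} → run G
t=4: ready={F,G} → run G
t=5: ready={F,G} → run G
t=6: ready={F,G} → run G
t=7: ready={F} → run F
t=8: ready={F} → run F
t=9: ready={F} → run F
t=10: (idle)
t=11: (idle)
t=12: (idle)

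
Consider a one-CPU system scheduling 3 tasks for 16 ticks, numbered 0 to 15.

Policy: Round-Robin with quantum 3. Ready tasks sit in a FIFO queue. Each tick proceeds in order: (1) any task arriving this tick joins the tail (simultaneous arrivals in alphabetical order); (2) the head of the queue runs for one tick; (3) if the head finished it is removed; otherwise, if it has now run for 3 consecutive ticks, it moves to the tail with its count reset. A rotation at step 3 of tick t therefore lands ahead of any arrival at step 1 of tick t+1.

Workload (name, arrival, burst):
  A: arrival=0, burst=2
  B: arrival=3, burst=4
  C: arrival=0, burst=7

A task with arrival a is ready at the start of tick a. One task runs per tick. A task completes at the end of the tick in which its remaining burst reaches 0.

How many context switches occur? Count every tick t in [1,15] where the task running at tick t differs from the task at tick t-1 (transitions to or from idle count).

context switches = 6

t=0: queue=[A,C] q_used=0 → run A
t=1: queue=[A,C] q_used=1 → run A
t=2: queue=[C] q_used=0 → run C
t=3: queue=[C,B] q_used=1 → run C
t=4: queue=[C,B] q_used=2 → run C
t=5: queue=[B,C] q_used=0 → run B
t=6: queue=[B,C] q_used=1 → run B
t=7: queue=[B,C] q_used=2 → run B
t=8: queue=[C,B] q_used=0 → run C
t=9: queue=[C,B] q_used=1 → run C
t=10: queue=[C,B] q_used=2 → run C
t=11: queue=[B,C] q_used=0 → run B
t=12: queue=[C] q_used=0 → run C
t=13: (idle)
t=14: (idle)
t=15: (idle)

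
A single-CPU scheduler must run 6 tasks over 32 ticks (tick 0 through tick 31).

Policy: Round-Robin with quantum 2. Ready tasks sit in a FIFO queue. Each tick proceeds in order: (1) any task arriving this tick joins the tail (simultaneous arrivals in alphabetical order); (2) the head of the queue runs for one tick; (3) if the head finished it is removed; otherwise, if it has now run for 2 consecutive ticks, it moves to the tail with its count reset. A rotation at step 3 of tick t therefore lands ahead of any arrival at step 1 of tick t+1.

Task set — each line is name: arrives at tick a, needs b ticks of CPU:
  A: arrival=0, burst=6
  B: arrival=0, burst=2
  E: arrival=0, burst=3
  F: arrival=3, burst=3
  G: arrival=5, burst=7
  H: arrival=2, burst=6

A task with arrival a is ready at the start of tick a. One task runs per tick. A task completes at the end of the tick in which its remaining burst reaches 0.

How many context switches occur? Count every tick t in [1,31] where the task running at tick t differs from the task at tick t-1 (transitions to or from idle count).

t=0: queue=[A,B,E] q_used=0 → run A
t=1: queue=[A,B,E] q_used=1 → run A
t=2: queue=[B,E,A,H] q_used=0 → run B
t=3: queue=[B,E,A,H,F] q_used=1 → run B
t=4: queue=[E,A,H,F] q_used=0 → run E
t=5: queue=[E,A,H,F,G] q_used=1 → run E
t=6: queue=[A,H,F,G,E] q_used=0 → run A
t=7: queue=[A,H,F,G,E] q_used=1 → run A
t=8: queue=[H,F,G,E,A] q_used=0 → run H
t=9: queue=[H,F,G,E,A] q_used=1 → run H
t=10: queue=[F,G,E,A,H] q_used=0 → run F
t=11: queue=[F,G,E,A,H] q_used=1 → run F
t=12: queue=[G,E,A,H,F] q_used=0 → run G
t=13: queue=[G,E,A,H,F] q_used=1 → run G
t=14: queue=[E,A,H,F,G] q_used=0 → run E
t=15: queue=[A,H,F,G] q_used=0 → run A
t=16: queue=[A,H,F,G] q_used=1 → run A
t=17: queue=[H,F,G] q_used=0 → run H
t=18: queue=[H,F,G] q_used=1 → run H
t=19: queue=[F,G,H] q_used=0 → run F
t=20: queue=[G,H] q_used=0 → run G
t=21: queue=[G,H] q_used=1 → run G
t=22: queue=[H,G] q_used=0 → run H
t=23: queue=[H,G] q_used=1 → run H
t=24: queue=[G] q_used=0 → run G
t=25: queue=[G] q_used=1 → run G
t=26: queue=[G] q_used=0 → run G
t=27: (idle)
t=28: (idle)
t=29: (idle)
t=30: (idle)
t=31: (idle)

context switches = 14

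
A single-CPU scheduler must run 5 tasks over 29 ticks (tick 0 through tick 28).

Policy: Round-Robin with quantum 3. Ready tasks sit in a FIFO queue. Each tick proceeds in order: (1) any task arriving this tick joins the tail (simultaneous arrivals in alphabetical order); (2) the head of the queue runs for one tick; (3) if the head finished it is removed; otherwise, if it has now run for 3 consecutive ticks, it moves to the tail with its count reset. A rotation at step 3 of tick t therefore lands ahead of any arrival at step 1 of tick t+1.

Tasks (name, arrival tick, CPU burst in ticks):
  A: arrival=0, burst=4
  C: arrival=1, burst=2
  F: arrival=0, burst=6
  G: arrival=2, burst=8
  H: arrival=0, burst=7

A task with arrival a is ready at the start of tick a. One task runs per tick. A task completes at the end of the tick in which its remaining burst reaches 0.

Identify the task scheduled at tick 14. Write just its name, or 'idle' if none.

running at tick 14 = A

t=0: queue=[A,F,H] q_used=0 → run A
t=1: queue=[A,F,H,C] q_used=1 → run A
t=2: queue=[A,F,H,C,G] q_used=2 → run A
t=3: queue=[F,H,C,G,A] q_used=0 → run F
t=4: queue=[F,H,C,G,A] q_used=1 → run F
t=5: queue=[F,H,C,G,A] q_used=2 → run F
t=6: queue=[H,C,G,A,F] q_used=0 → run H
t=7: queue=[H,C,G,A,F] q_used=1 → run H
t=8: queue=[H,C,G,A,F] q_used=2 → run H
t=9: queue=[C,G,A,F,H] q_used=0 → run C
t=10: queue=[C,G,A,F,H] q_used=1 → run C
t=11: queue=[G,A,F,H] q_used=0 → run G
t=12: queue=[G,A,F,H] q_used=1 → run G
t=13: queue=[G,A,F,H] q_used=2 → run G
t=14: queue=[A,F,H,G] q_used=0 → run A
t=15: queue=[F,H,G] q_used=0 → run F
t=16: queue=[F,H,G] q_used=1 → run F
t=17: queue=[F,H,G] q_used=2 → run F
t=18: queue=[H,G] q_used=0 → run H
t=19: queue=[H,G] q_used=1 → run H
t=20: queue=[H,G] q_used=2 → run H
t=21: queue=[G,H] q_used=0 → run G
t=22: queue=[G,H] q_used=1 → run G
t=23: queue=[G,H] q_used=2 → run G
t=24: queue=[H,G] q_used=0 → run H
t=25: queue=[G] q_used=0 → run G
t=26: queue=[G] q_used=1 → run G
t=27: (idle)
t=28: (idle)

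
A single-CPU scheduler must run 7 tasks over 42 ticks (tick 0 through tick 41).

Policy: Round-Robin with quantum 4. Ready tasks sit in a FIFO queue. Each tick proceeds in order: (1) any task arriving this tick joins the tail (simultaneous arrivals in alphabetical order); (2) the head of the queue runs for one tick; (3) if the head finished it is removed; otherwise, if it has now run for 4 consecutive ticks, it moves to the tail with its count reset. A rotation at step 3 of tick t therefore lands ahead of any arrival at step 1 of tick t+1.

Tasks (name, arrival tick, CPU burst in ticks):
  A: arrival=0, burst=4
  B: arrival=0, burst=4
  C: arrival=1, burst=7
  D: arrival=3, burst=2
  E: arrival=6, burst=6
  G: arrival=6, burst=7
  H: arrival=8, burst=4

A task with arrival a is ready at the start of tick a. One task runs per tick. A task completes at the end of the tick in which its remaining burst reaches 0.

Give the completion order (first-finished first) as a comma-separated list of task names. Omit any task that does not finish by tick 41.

t=0: queue=[A,B] q_used=0 → run A
t=1: queue=[A,B,C] q_used=1 → run A
t=2: queue=[A,B,C] q_used=2 → run A
t=3: queue=[A,B,C,D] q_used=3 → run A
t=4: queue=[B,C,D] q_used=0 → run B
t=5: queue=[B,C,D] q_used=1 → run B
t=6: queue=[B,C,D,E,G] q_used=2 → run B
t=7: queue=[B,C,D,E,G] q_used=3 → run B
t=8: queue=[C,D,E,G,H] q_used=0 → run C
t=9: queue=[C,D,E,G,H] q_used=1 → run C
t=10: queue=[C,D,E,G,H] q_used=2 → run C
t=11: queue=[C,D,E,G,H] q_used=3 → run C
t=12: queue=[D,E,G,H,C] q_used=0 → run D
t=13: queue=[D,E,G,H,C] q_used=1 → run D
t=14: queue=[E,G,H,C] q_used=0 → run E
t=15: queue=[E,G,H,C] q_used=1 → run E
t=16: queue=[E,G,H,C] q_used=2 → run E
t=17: queue=[E,G,H,C] q_used=3 → run E
t=18: queue=[G,H,C,E] q_used=0 → run G
t=19: queue=[G,H,C,E] q_used=1 → run G
t=20: queue=[G,H,C,E] q_used=2 → run G
t=21: queue=[G,H,C,E] q_used=3 → run G
t=22: queue=[H,C,E,G] q_used=0 → run H
t=23: queue=[H,C,E,G] q_used=1 → run H
t=24: queue=[H,C,E,G] q_used=2 → run H
t=25: queue=[H,C,E,G] q_used=3 → run H
t=26: queue=[C,E,G] q_used=0 → run C
t=27: queue=[C,E,G] q_used=1 → run C
t=28: queue=[C,E,G] q_used=2 → run C
t=29: queue=[E,G] q_used=0 → run E
t=30: queue=[E,G] q_used=1 → run E
t=31: queue=[G] q_used=0 → run G
t=32: queue=[G] q_used=1 → run G
t=33: queue=[G] q_used=2 → run G
t=34: (idle)
t=35: (idle)
t=36: (idle)
t=37: (idle)
t=38: (idle)
t=39: (idle)
t=40: (idle)
t=41: (idle)

completion order = A, B, D, H, C, E, G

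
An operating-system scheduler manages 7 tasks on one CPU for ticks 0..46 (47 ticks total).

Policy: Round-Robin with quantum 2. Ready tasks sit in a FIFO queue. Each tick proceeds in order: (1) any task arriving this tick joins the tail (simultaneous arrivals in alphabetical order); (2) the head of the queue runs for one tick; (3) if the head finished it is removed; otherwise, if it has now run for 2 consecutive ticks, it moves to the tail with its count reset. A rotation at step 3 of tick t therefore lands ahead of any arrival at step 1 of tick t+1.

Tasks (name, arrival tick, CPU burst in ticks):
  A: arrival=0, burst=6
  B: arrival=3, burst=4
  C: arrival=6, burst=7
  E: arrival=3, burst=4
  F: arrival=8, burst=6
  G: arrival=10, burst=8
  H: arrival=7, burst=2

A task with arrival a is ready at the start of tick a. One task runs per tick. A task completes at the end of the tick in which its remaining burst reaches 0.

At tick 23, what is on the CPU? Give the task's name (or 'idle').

running at tick 23 = C

t=0: queue=[A] q_used=0 → run A
t=1: queue=[A] q_used=1 → run A
t=2: queue=[A] q_used=0 → run A
t=3: queue=[A,B,E] q_used=1 → run A
t=4: queue=[B,E,A] q_used=0 → run B
t=5: queue=[B,E,A] q_used=1 → run B
t=6: queue=[E,A,B,C] q_used=0 → run E
t=7: queue=[E,A,B,C,H] q_used=1 → run E
t=8: queue=[A,B,C,H,E,F] q_used=0 → run A
t=9: queue=[A,B,C,H,E,F] q_used=1 → run A
t=10: queue=[B,C,H,E,F,G] q_used=0 → run B
t=11: queue=[B,C,H,E,F,G] q_used=1 → run B
t=12: queue=[C,H,E,F,G] q_used=0 → run C
t=13: queue=[C,H,E,F,G] q_used=1 → run C
t=14: queue=[H,E,F,G,C] q_used=0 → run H
t=15: queue=[H,E,F,G,C] q_used=1 → run H
t=16: queue=[E,F,G,C] q_used=0 → run E
t=17: queue=[E,F,G,C] q_used=1 → run E
t=18: queue=[F,G,C] q_used=0 → run F
t=19: queue=[F,G,C] q_used=1 → run F
t=20: queue=[G,C,F] q_used=0 → run G
t=21: queue=[G,C,F] q_used=1 → run G
t=22: queue=[C,F,G] q_used=0 → run C
t=23: queue=[C,F,G] q_used=1 → run C
t=24: queue=[F,G,C] q_used=0 → run F
t=25: queue=[F,G,C] q_used=1 → run F
t=26: queue=[G,C,F] q_used=0 → run G
t=27: queue=[G,C,F] q_used=1 → run G
t=28: queue=[C,F,G] q_used=0 → run C
t=29: queue=[C,F,G] q_used=1 → run C
t=30: queue=[F,G,C] q_used=0 → run F
t=31: queue=[F,G,C] q_used=1 → run F
t=32: queue=[G,C] q_used=0 → run G
t=33: queue=[G,C] q_used=1 → run G
t=34: queue=[C,G] q_used=0 → run C
t=35: queue=[G] q_used=0 → run G
t=36: queue=[G] q_used=1 → run G
t=37: (idle)
t=38: (idle)
t=39: (idle)
t=40: (idle)
t=41: (idle)
t=42: (idle)
t=43: (idle)
t=44: (idle)
t=45: (idle)
t=46: (idle)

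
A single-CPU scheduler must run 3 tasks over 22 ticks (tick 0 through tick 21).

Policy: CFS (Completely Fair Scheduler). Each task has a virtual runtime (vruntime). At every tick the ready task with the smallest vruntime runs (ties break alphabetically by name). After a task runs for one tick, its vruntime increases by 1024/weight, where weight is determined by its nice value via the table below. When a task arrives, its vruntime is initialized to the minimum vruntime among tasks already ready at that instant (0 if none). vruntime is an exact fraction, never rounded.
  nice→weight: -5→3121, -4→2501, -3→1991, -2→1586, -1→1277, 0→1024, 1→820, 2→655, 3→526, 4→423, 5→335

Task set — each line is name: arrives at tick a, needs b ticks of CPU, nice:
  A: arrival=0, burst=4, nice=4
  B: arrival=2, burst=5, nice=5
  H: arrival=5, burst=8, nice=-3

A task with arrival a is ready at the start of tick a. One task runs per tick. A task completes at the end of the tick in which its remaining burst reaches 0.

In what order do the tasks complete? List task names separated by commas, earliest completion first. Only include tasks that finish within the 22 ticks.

completion order = A, H, B

t=0: vr[A=0] → run A
t=1: vr[A=1024/423] → run A
t=2: vr[A=2048/423 B=2048/423] → run A
t=3: vr[A=1024/141 B=2048/423] → run B
t=4: vr[A=1024/141 B=1119232/141705] → run A
t=5: vr[B=1119232/141705 H=1119232/141705] → run B
t=6: vr[B=1552384/141705 H=1119232/141705] → run H
t=7: vr[B=1552384/141705 H=2373496832/282134655] → run H
t=8: vr[B=1552384/141705 H=2518602752/282134655] → run H
t=9: vr[B=1552384/141705 H=2663708672/282134655] → run H
t=10: vr[B=1552384/141705 H=2808814592/282134655] → run H
t=11: vr[B=1552384/141705 H=2953920512/282134655] → run H
t=12: vr[B=1552384/141705 H=3099026432/282134655] → run B
t=13: vr[B=1985536/141705 H=3099026432/282134655] → run H
t=14: vr[B=1985536/141705 H=3244132352/282134655] → run H
t=15: vr[B=1985536/141705] → run B
t=16: vr[B=2418688/141705] → run B
t=17: (idle)
t=18: (idle)
t=19: (idle)
t=20: (idle)
t=21: (idle)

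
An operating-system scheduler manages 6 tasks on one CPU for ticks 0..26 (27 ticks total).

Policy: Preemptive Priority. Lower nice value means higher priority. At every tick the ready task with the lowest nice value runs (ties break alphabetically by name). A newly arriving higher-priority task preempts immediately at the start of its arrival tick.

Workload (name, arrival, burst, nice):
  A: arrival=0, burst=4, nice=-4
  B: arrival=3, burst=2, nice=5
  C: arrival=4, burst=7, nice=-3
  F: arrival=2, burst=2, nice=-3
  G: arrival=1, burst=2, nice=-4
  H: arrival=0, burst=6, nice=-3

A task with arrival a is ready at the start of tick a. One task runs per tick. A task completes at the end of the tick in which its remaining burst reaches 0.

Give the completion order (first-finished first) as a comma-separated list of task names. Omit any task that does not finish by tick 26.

completion order = A, G, C, F, H, B

t=0: ready={A,H} → run A
t=1: ready={A,G,H} → run A
t=2: ready={A,F,G,H} → run A
t=3: ready={A,B,F,G,H} → run A
t=4: ready={B,C,F,G,H} → run G
t=5: ready={B,C,F,G,H} → run G
t=6: ready={B,C,F,H} → run C
t=7: ready={B,C,F,H} → run C
t=8: ready={B,C,F,H} → run C
t=9: ready={B,C,F,H} → run C
t=10: ready={B,C,F,H} → run C
t=11: ready={B,C,F,H} → run C
t=12: ready={B,C,F,H} → run C
t=13: ready={B,F,H} → run F
t=14: ready={B,F,H} → run F
t=15: ready={B,H} → run H
t=16: ready={B,H} → run H
t=17: ready={B,H} → run H
t=18: ready={B,H} → run H
t=19: ready={B,H} → run H
t=20: ready={B,H} → run H
t=21: ready={B} → run B
t=22: ready={B} → run B
t=23: (idle)
t=24: (idle)
t=25: (idle)
t=26: (idle)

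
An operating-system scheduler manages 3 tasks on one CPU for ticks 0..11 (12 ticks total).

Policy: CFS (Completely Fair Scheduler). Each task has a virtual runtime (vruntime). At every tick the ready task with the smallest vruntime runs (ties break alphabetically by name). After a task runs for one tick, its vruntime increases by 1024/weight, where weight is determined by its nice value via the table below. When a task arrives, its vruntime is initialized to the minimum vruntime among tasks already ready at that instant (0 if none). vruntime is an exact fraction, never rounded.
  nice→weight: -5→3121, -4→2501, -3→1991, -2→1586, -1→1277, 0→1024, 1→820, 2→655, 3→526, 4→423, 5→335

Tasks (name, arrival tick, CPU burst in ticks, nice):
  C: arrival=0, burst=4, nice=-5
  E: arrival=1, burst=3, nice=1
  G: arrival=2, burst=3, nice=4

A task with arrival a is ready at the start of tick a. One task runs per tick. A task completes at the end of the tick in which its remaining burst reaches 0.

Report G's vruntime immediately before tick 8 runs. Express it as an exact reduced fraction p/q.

t=0: vr[C=0] → run C
t=1: vr[C=1024/3121 E=1024/3121] → run C
t=2: vr[C=2048/3121 E=1024/3121 G=1024/3121] → run E
t=3: vr[C=2048/3121 E=1008896/639805 G=1024/3121] → run G
t=4: vr[C=2048/3121 E=1008896/639805 G=3629056/1320183] → run C
t=5: vr[C=3072/3121 E=1008896/639805 G=3629056/1320183] → run C
t=6: vr[E=1008896/639805 G=3629056/1320183] → run E
t=7: vr[E=1807872/639805 G=3629056/1320183] → run G
t=8: vr[E=1807872/639805 G=6824960/1320183] → run E
t=9: vr[G=6824960/1320183] → run G
t=10: (idle)
t=11: (idle)

vruntime(G, start of tick 8) = 6824960/1320183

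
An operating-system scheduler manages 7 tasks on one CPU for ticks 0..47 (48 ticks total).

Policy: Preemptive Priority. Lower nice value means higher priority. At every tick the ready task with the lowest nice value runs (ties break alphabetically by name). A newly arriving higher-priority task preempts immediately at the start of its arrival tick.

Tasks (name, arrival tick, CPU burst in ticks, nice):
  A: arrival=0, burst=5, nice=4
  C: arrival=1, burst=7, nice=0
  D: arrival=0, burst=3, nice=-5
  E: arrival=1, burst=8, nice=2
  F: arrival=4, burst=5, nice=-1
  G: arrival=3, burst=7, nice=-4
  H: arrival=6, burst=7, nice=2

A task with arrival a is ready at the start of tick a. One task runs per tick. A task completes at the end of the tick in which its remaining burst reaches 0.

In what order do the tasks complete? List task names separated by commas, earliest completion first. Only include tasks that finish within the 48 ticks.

completion order = D, G, F, C, E, H, A

t=0: ready={A,D} → run D
t=1: ready={A,C,D,E} → run D
t=2: ready={A,C,D,E} → run D
t=3: ready={A,C,E,G} → run G
t=4: ready={A,C,E,F,G} → run G
t=5: ready={A,C,E,F,G} → run G
t=6: ready={A,C,E,F,G,H} → run G
t=7: ready={A,C,E,F,G,H} → run G
t=8: ready={A,C,E,F,G,H} → run G
t=9: ready={A,C,E,F,G,H} → run G
t=10: ready={A,C,E,F,H} → run F
t=11: ready={A,C,E,F,H} → run F
t=12: ready={A,C,E,F,H} → run F
t=13: ready={A,C,E,F,H} → run F
t=14: ready={A,C,E,F,H} → run F
t=15: ready={A,C,E,H} → run C
t=16: ready={A,C,E,H} → run C
t=17: ready={A,C,E,H} → run C
t=18: ready={A,C,E,H} → run C
t=19: ready={A,C,E,H} → run C
t=20: ready={A,C,E,H} → run C
t=21: ready={A,C,E,H} → run C
t=22: ready={A,E,H} → run E
t=23: ready={A,E,H} → run E
t=24: ready={A,E,H} → run E
t=25: ready={A,E,H} → run E
t=26: ready={A,E,H} → run E
t=27: ready={A,E,H} → run E
t=28: ready={A,E,H} → run E
t=29: ready={A,E,H} → run E
t=30: ready={A,H} → run H
t=31: ready={A,H} → run H
t=32: ready={A,H} → run H
t=33: ready={A,H} → run H
t=34: ready={A,H} → run H
t=35: ready={A,H} → run H
t=36: ready={A,H} → run H
t=37: ready={A} → run A
t=38: ready={A} → run A
t=39: ready={A} → run A
t=40: ready={A} → run A
t=41: ready={A} → run A
t=42: (idle)
t=43: (idle)
t=44: (idle)
t=45: (idle)
t=46: (idle)
t=47: (idle)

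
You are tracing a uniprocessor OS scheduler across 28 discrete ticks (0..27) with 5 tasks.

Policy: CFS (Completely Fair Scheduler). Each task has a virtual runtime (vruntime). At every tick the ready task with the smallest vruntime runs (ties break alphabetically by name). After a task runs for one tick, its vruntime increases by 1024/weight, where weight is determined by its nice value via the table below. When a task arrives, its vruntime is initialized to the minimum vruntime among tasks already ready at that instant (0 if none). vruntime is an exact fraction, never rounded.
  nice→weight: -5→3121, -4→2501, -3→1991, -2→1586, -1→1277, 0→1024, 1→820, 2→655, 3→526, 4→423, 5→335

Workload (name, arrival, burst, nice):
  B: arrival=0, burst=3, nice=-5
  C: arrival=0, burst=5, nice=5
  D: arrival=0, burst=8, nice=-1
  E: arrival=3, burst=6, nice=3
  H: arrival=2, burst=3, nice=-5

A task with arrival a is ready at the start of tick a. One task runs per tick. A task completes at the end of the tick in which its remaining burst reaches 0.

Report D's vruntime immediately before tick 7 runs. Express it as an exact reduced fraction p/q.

vruntime(D, start of tick 7) = 1024/1277

t=0: vr[B=0 C=0 D=0] → run B
t=1: vr[B=1024/3121 C=0 D=0] → run C
t=2: vr[B=1024/3121 C=1024/335 D=0 H=0] → run D
t=3: vr[B=1024/3121 C=1024/335 D=1024/1277 E=0 H=0] → run E
t=4: vr[B=1024/3121 C=1024/335 D=1024/1277 E=512/263 H=0] → run H
t=5: vr[B=1024/3121 C=1024/335 D=1024/1277 E=512/263 H=1024/3121] → run B
t=6: vr[B=2048/3121 C=1024/335 D=1024/1277 E=512/263 H=1024/3121] → run H
t=7: vr[B=2048/3121 C=1024/335 D=1024/1277 E=512/263 H=2048/3121] → run B
t=8: vr[C=1024/335 D=1024/1277 E=512/263 H=2048/3121] → run H
t=9: vr[C=1024/335 D=1024/1277 E=512/263] → run D
t=10: vr[C=1024/335 D=2048/1277 E=512/263] → run D
t=11: vr[C=1024/335 D=3072/1277 E=512/263] → run E
t=12: vr[C=1024/335 D=3072/1277 E=1024/263] → run D
t=13: vr[C=1024/335 D=4096/1277 E=1024/263] → run C
t=14: vr[C=2048/335 D=4096/1277 E=1024/263] → run D
t=15: vr[C=2048/335 D=5120/1277 E=1024/263] → run E
t=16: vr[C=2048/335 D=5120/1277 E=1536/263] → run D
t=17: vr[C=2048/335 D=6144/1277 E=1536/263] → run D
t=18: vr[C=2048/335 D=7168/1277 E=1536/263] → run D
t=19: vr[C=2048/335 E=1536/263] → run E
t=20: vr[C=2048/335 E=2048/263] → run C
t=21: vr[C=3072/335 E=2048/263] → run E
t=22: vr[C=3072/335 E=2560/263] → run C
t=23: vr[C=4096/335 E=2560/263] → run E
t=24: vr[C=4096/335] → run C
t=25: (idle)
t=26: (idle)
t=27: (idle)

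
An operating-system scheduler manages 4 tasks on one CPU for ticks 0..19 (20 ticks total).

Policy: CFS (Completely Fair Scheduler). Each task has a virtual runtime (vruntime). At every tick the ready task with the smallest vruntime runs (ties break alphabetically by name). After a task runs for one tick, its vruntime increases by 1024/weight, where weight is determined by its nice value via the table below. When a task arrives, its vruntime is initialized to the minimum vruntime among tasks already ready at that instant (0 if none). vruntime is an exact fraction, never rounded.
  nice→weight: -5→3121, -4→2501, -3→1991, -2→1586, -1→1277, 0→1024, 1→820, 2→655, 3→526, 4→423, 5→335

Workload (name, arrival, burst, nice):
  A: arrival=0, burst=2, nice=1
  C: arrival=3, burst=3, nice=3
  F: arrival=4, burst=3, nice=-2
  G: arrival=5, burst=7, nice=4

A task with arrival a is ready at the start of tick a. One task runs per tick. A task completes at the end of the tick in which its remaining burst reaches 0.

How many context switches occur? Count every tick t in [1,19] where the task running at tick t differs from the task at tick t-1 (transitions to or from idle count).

context switches = 8

t=0: vr[A=0] → run A
t=1: vr[A=256/205] → run A
t=2: (idle)
t=3: vr[C=0] → run C
t=4: vr[C=512/263 F=512/263] → run C
t=5: vr[C=1024/263 F=512/263 G=512/263] → run F
t=6: vr[C=1024/263 F=540672/208559 G=512/263] → run G
t=7: vr[C=1024/263 F=540672/208559 G=485888/111249] → run F
t=8: vr[C=1024/263 F=675328/208559 G=485888/111249] → run F
t=9: vr[C=1024/263 G=485888/111249] → run C
t=10: vr[G=485888/111249] → run G
t=11: vr[G=755200/111249] → run G
t=12: vr[G=341504/37083] → run G
t=13: vr[G=1293824/111249] → run G
t=14: vr[G=1563136/111249] → run G
t=15: vr[G=610816/37083] → run G
t=16: (idle)
t=17: (idle)
t=18: (idle)
t=19: (idle)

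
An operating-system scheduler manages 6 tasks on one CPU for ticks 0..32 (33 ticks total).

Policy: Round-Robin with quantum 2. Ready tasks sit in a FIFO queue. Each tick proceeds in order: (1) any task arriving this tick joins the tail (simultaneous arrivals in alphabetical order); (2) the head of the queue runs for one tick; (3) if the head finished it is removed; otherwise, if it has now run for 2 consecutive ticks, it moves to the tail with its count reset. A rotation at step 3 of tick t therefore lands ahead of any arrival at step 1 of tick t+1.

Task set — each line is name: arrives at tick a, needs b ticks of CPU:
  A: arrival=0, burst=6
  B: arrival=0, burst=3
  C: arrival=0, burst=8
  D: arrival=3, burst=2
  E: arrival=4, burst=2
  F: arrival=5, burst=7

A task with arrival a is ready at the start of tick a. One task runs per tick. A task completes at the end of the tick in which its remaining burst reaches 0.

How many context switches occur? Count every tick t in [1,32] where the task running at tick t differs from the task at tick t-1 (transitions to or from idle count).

t=0: queue=[A,B,C] q_used=0 → run A
t=1: queue=[A,B,C] q_used=1 → run A
t=2: queue=[B,C,A] q_used=0 → run B
t=3: queue=[B,C,A,D] q_used=1 → run B
t=4: queue=[C,A,D,B,E] q_used=0 → run C
t=5: queue=[C,A,D,B,E,F] q_used=1 → run C
t=6: queue=[A,D,B,E,F,C] q_used=0 → run A
t=7: queue=[A,D,B,E,F,C] q_used=1 → run A
t=8: queue=[D,B,E,F,C,A] q_used=0 → run D
t=9: queue=[D,B,E,F,C,A] q_used=1 → run D
t=10: queue=[B,E,F,C,A] q_used=0 → run B
t=11: queue=[E,F,C,A] q_used=0 → run E
t=12: queue=[E,F,C,A] q_used=1 → run E
t=13: queue=[F,C,A] q_used=0 → run F
t=14: queue=[F,C,A] q_used=1 → run F
t=15: queue=[C,A,F] q_used=0 → run C
t=16: queue=[C,A,F] q_used=1 → run C
t=17: queue=[A,F,C] q_used=0 → run A
t=18: queue=[A,F,C] q_used=1 → run A
t=19: queue=[F,C] q_used=0 → run F
t=20: queue=[F,C] q_used=1 → run F
t=21: queue=[C,F] q_used=0 → run C
t=22: queue=[C,F] q_used=1 → run C
t=23: queue=[F,C] q_used=0 → run F
t=24: queue=[F,C] q_used=1 → run F
t=25: queue=[C,F] q_used=0 → run C
t=26: queue=[C,F] q_used=1 → run C
t=27: queue=[F] q_used=0 → run F
t=28: (idle)
t=29: (idle)
t=30: (idle)
t=31: (idle)
t=32: (idle)

context switches = 15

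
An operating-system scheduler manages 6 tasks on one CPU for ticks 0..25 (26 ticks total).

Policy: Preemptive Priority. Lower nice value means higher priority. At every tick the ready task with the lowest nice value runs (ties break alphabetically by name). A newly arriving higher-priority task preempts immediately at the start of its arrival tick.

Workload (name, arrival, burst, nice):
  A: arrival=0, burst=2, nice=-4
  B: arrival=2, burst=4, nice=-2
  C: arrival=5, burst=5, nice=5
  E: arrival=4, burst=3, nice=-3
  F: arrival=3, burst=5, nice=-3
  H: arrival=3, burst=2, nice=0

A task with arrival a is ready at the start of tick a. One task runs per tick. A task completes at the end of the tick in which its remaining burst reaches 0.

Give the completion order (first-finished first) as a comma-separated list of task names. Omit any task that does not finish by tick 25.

t=0: ready={A} → run A
t=1: ready={A} → run A
t=2: ready={B} → run B
t=3: ready={B,F,H} → run F
t=4: ready={B,E,F,H} → run E
t=5: ready={B,C,E,F,H} → run E
t=6: ready={B,C,E,F,H} → run E
t=7: ready={B,C,F,H} → run F
t=8: ready={B,C,F,H} → run F
t=9: ready={B,C,F,H} → run F
t=10: ready={B,C,F,H} → run F
t=11: ready={B,C,H} → run B
t=12: ready={B,C,H} → run B
t=13: ready={B,C,H} → run B
t=14: ready={C,H} → run H
t=15: ready={C,H} → run H
t=16: ready={C} → run C
t=17: ready={C} → run C
t=18: ready={C} → run C
t=19: ready={C} → run C
t=20: ready={C} → run C
t=21: (idle)
t=22: (idle)
t=23: (idle)
t=24: (idle)
t=25: (idle)

completion order = A, E, F, B, H, C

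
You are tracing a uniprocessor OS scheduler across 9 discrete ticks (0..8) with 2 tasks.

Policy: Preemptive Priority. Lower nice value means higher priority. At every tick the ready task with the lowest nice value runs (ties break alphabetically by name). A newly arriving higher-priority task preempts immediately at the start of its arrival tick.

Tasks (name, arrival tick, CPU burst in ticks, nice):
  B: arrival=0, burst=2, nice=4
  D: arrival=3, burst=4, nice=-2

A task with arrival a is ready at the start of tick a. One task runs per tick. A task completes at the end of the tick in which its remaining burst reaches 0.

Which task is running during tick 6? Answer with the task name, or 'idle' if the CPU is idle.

t=0: ready={B} → run B
t=1: ready={B} → run B
t=2: (idle)
t=3: ready={D} → run D
t=4: ready={D} → run D
t=5: ready={D} → run D
t=6: ready={D} → run D
t=7: (idle)
t=8: (idle)

running at tick 6 = D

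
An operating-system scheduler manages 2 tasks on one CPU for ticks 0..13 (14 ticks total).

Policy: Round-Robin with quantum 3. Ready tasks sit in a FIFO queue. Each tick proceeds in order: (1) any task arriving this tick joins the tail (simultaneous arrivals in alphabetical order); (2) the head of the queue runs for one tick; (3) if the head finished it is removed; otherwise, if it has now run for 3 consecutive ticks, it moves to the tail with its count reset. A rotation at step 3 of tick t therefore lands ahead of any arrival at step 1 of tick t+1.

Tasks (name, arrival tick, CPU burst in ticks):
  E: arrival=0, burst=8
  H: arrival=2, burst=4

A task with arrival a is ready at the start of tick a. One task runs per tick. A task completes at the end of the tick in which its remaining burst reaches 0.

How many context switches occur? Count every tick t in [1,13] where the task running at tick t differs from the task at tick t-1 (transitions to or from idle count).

context switches = 5

t=0: queue=[E] q_used=0 → run E
t=1: queue=[E] q_used=1 → run E
t=2: queue=[E,H] q_used=2 → run E
t=3: queue=[H,E] q_used=0 → run H
t=4: queue=[H,E] q_used=1 → run H
t=5: queue=[H,E] q_used=2 → run H
t=6: queue=[E,H] q_used=0 → run E
t=7: queue=[E,H] q_used=1 → run E
t=8: queue=[E,H] q_used=2 → run E
t=9: queue=[H,E] q_used=0 → run H
t=10: queue=[E] q_used=0 → run E
t=11: queue=[E] q_used=1 → run E
t=12: (idle)
t=13: (idle)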